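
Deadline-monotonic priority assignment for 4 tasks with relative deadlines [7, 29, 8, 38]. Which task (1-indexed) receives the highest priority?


Sort tasks by relative deadline (ascending):
  Task 1: deadline = 7
  Task 3: deadline = 8
  Task 2: deadline = 29
  Task 4: deadline = 38
Priority order (highest first): [1, 3, 2, 4]
Highest priority task = 1

1


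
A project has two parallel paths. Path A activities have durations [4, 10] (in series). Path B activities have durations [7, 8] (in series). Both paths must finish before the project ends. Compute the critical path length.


Path A total = 4 + 10 = 14
Path B total = 7 + 8 = 15
Critical path = longest path = max(14, 15) = 15

15


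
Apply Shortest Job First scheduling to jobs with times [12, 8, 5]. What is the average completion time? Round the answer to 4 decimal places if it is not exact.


SJF order (ascending): [5, 8, 12]
Completion times:
  Job 1: burst=5, C=5
  Job 2: burst=8, C=13
  Job 3: burst=12, C=25
Average completion = 43/3 = 14.3333

14.3333


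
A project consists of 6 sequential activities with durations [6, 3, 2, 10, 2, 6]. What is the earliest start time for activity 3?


Activity 3 starts after activities 1 through 2 complete.
Predecessor durations: [6, 3]
ES = 6 + 3 = 9

9


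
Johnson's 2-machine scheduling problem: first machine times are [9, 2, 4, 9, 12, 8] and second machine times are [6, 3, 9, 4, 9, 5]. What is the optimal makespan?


Apply Johnson's rule:
  Group 1 (a <= b): [(2, 2, 3), (3, 4, 9)]
  Group 2 (a > b): [(5, 12, 9), (1, 9, 6), (6, 8, 5), (4, 9, 4)]
Optimal job order: [2, 3, 5, 1, 6, 4]
Schedule:
  Job 2: M1 done at 2, M2 done at 5
  Job 3: M1 done at 6, M2 done at 15
  Job 5: M1 done at 18, M2 done at 27
  Job 1: M1 done at 27, M2 done at 33
  Job 6: M1 done at 35, M2 done at 40
  Job 4: M1 done at 44, M2 done at 48
Makespan = 48

48


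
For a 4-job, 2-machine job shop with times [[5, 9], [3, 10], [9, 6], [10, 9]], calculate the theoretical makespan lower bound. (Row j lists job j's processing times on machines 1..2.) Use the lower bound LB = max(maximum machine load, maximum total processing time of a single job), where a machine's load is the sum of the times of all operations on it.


Machine loads:
  Machine 1: 5 + 3 + 9 + 10 = 27
  Machine 2: 9 + 10 + 6 + 9 = 34
Max machine load = 34
Job totals:
  Job 1: 14
  Job 2: 13
  Job 3: 15
  Job 4: 19
Max job total = 19
Lower bound = max(34, 19) = 34

34


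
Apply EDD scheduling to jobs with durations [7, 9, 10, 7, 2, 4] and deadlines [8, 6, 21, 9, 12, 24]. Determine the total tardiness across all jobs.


Sort by due date (EDD order): [(9, 6), (7, 8), (7, 9), (2, 12), (10, 21), (4, 24)]
Compute completion times and tardiness:
  Job 1: p=9, d=6, C=9, tardiness=max(0,9-6)=3
  Job 2: p=7, d=8, C=16, tardiness=max(0,16-8)=8
  Job 3: p=7, d=9, C=23, tardiness=max(0,23-9)=14
  Job 4: p=2, d=12, C=25, tardiness=max(0,25-12)=13
  Job 5: p=10, d=21, C=35, tardiness=max(0,35-21)=14
  Job 6: p=4, d=24, C=39, tardiness=max(0,39-24)=15
Total tardiness = 67

67


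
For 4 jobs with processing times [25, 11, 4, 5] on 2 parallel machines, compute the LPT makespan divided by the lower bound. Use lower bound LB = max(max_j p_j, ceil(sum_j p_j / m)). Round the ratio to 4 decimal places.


LPT order: [25, 11, 5, 4]
Machine loads after assignment: [25, 20]
LPT makespan = 25
Lower bound = max(max_job, ceil(total/2)) = max(25, 23) = 25
Ratio = 25 / 25 = 1.0

1.0


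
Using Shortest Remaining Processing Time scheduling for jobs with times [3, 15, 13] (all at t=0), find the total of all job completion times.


Since all jobs arrive at t=0, SRPT equals SPT ordering.
SPT order: [3, 13, 15]
Completion times:
  Job 1: p=3, C=3
  Job 2: p=13, C=16
  Job 3: p=15, C=31
Total completion time = 3 + 16 + 31 = 50

50


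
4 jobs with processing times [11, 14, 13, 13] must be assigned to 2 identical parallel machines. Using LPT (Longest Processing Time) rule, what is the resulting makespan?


Sort jobs in decreasing order (LPT): [14, 13, 13, 11]
Assign each job to the least loaded machine:
  Machine 1: jobs [14, 11], load = 25
  Machine 2: jobs [13, 13], load = 26
Makespan = max load = 26

26


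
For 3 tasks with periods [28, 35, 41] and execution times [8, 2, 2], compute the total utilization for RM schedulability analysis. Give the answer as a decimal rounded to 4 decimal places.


Compute individual utilizations (exact fractions):
  Task 1: C/T = 8/28 = 2/7 (approx. 0.2857)
  Task 2: C/T = 2/35 (approx. 0.0571)
  Task 3: C/T = 2/41 (approx. 0.0488)
Total utilization U = 2/7 + 2/35 + 2/41 = 562/1435
Rounded to 4 decimal places: U = 0.3916
RM (Liu & Layland) bound for 3 tasks = 0.779763; compare with U = 562/1435 (approx. 0.391638)
U <= bound, so schedulable by RM sufficient condition.

0.3916


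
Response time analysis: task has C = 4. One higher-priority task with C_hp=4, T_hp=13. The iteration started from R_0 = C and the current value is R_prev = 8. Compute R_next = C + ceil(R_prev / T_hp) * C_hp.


R_next = C + ceil(R_prev / T_hp) * C_hp
ceil(8 / 13) = ceil(0.6154) = 1
Interference = 1 * 4 = 4
R_next = 4 + 4 = 8
R_next = R_prev, so the iteration has converged (response time = 8).

8


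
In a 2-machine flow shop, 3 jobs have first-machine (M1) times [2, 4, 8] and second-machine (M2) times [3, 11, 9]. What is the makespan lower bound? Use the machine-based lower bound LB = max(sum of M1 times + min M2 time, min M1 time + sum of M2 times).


LB1 = sum(M1 times) + min(M2 times) = 14 + 3 = 17
LB2 = min(M1 times) + sum(M2 times) = 2 + 23 = 25
Lower bound = max(LB1, LB2) = max(17, 25) = 25

25


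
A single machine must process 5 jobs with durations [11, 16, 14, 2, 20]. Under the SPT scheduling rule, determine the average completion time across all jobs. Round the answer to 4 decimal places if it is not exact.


Sort jobs by processing time (SPT order): [2, 11, 14, 16, 20]
Compute completion times sequentially:
  Job 1: processing = 2, completes at 2
  Job 2: processing = 11, completes at 13
  Job 3: processing = 14, completes at 27
  Job 4: processing = 16, completes at 43
  Job 5: processing = 20, completes at 63
Sum of completion times = 148
Average completion time = 148/5 = 29.6

29.6


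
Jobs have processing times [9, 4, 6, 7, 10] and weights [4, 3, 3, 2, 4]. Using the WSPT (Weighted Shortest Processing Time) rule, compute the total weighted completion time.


Compute p/w ratios and sort ascending (WSPT): [(4, 3), (6, 3), (9, 4), (10, 4), (7, 2)]
Compute weighted completion times:
  Job (p=4,w=3): C=4, w*C=3*4=12
  Job (p=6,w=3): C=10, w*C=3*10=30
  Job (p=9,w=4): C=19, w*C=4*19=76
  Job (p=10,w=4): C=29, w*C=4*29=116
  Job (p=7,w=2): C=36, w*C=2*36=72
Total weighted completion time = 306

306


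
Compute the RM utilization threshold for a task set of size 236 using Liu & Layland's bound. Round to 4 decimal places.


Compute 2^(1/236) = 1.0029413817
Subtract 1: 1.0029413817 - 1 = 0.0029413817
Multiply by n: 236 * 0.0029413817 = 0.6941660812
Round to 4 dp: 0.6942

0.6942


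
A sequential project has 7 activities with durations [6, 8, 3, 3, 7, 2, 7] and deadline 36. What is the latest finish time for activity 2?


LF(activity 2) = deadline - sum of successor durations
Successors: activities 3 through 7 with durations [3, 3, 7, 2, 7]
Sum of successor durations = 22
LF = 36 - 22 = 14

14


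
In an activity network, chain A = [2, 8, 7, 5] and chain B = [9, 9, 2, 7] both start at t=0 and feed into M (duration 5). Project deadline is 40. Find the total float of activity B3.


Forward pass: ES(B3) = sum of predecessors on chain B = 18
EF = ES + duration = 18 + 2 = 20
Backward pass: LF(M) = deadline = 40; LS(M) = 40 - 5 = 35
LF(B3) = LS(M) - sum(successors on chain B) = 35 - 7 = 28
LS = LF - duration = 28 - 2 = 26
Total float = LS - ES = 26 - 18 = 8

8


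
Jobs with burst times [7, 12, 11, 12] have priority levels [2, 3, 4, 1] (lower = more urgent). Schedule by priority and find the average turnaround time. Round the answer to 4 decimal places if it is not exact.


Sort by priority (ascending = highest first):
Order: [(1, 12), (2, 7), (3, 12), (4, 11)]
Completion times:
  Priority 1, burst=12, C=12
  Priority 2, burst=7, C=19
  Priority 3, burst=12, C=31
  Priority 4, burst=11, C=42
Average turnaround = 104/4 = 26.0

26.0


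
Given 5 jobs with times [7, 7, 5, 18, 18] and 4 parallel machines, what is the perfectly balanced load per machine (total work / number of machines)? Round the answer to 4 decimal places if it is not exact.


Total processing time = 7 + 7 + 5 + 18 + 18 = 55
Number of machines = 4
Ideal balanced load = 55 / 4 = 13.75

13.75


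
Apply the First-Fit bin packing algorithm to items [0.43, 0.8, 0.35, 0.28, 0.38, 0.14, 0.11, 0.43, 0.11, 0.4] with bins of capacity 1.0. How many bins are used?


Place items sequentially using First-Fit:
  Item 0.43 -> new Bin 1
  Item 0.8 -> new Bin 2
  Item 0.35 -> Bin 1 (now 0.78)
  Item 0.28 -> new Bin 3
  Item 0.38 -> Bin 3 (now 0.66)
  Item 0.14 -> Bin 1 (now 0.92)
  Item 0.11 -> Bin 2 (now 0.91)
  Item 0.43 -> new Bin 4
  Item 0.11 -> Bin 3 (now 0.77)
  Item 0.4 -> Bin 4 (now 0.83)
Total bins used = 4

4


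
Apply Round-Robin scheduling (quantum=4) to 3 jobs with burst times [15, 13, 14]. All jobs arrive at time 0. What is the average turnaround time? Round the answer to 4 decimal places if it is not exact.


Time quantum = 4
Execution trace:
  J1 runs 4 units, time = 4
  J2 runs 4 units, time = 8
  J3 runs 4 units, time = 12
  J1 runs 4 units, time = 16
  J2 runs 4 units, time = 20
  J3 runs 4 units, time = 24
  J1 runs 4 units, time = 28
  J2 runs 4 units, time = 32
  J3 runs 4 units, time = 36
  J1 runs 3 units, time = 39
  J2 runs 1 units, time = 40
  J3 runs 2 units, time = 42
Finish times: [39, 40, 42]
Average turnaround = 121/3 = 40.3333

40.3333


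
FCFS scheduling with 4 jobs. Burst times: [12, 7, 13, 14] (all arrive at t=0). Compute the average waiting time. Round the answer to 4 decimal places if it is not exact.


FCFS order (as given): [12, 7, 13, 14]
Waiting times:
  Job 1: wait = 0
  Job 2: wait = 12
  Job 3: wait = 19
  Job 4: wait = 32
Sum of waiting times = 63
Average waiting time = 63/4 = 15.75

15.75


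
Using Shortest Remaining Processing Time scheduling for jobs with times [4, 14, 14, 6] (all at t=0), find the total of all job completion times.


Since all jobs arrive at t=0, SRPT equals SPT ordering.
SPT order: [4, 6, 14, 14]
Completion times:
  Job 1: p=4, C=4
  Job 2: p=6, C=10
  Job 3: p=14, C=24
  Job 4: p=14, C=38
Total completion time = 4 + 10 + 24 + 38 = 76

76


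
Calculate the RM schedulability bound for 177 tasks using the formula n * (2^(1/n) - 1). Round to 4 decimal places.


Compute 2^(1/177) = 1.0039237636
Subtract 1: 1.0039237636 - 1 = 0.0039237636
Multiply by n: 177 * 0.0039237636 = 0.6945061572
Round to 4 dp: 0.6945

0.6945


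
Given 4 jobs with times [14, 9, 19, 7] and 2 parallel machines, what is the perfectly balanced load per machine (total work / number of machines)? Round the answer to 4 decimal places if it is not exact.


Total processing time = 14 + 9 + 19 + 7 = 49
Number of machines = 2
Ideal balanced load = 49 / 2 = 24.5

24.5


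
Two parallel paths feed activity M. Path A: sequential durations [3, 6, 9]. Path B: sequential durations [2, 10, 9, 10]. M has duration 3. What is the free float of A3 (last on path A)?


ES(A3) = sum of predecessors on chain A = 9
EF(A3) = ES + duration = 9 + 9 = 18
Successor of A3 is M. ES(M) = max(sum(A), sum(B)) = max(18, 31) = 31
Free float = ES(successor) - EF(current) = 31 - 18 = 13

13


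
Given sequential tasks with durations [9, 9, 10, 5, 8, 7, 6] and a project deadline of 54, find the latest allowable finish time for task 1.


LF(activity 1) = deadline - sum of successor durations
Successors: activities 2 through 7 with durations [9, 10, 5, 8, 7, 6]
Sum of successor durations = 45
LF = 54 - 45 = 9

9


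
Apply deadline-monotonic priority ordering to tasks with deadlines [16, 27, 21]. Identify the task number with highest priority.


Sort tasks by relative deadline (ascending):
  Task 1: deadline = 16
  Task 3: deadline = 21
  Task 2: deadline = 27
Priority order (highest first): [1, 3, 2]
Highest priority task = 1

1


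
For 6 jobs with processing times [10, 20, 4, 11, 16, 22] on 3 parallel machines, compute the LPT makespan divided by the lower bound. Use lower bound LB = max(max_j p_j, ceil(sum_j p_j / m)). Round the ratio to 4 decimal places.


LPT order: [22, 20, 16, 11, 10, 4]
Machine loads after assignment: [26, 30, 27]
LPT makespan = 30
Lower bound = max(max_job, ceil(total/3)) = max(22, 28) = 28
Ratio = 30 / 28 = 1.0714

1.0714


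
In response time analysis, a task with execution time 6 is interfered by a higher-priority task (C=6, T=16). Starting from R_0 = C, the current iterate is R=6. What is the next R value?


R_next = C + ceil(R_prev / T_hp) * C_hp
ceil(6 / 16) = ceil(0.375) = 1
Interference = 1 * 6 = 6
R_next = 6 + 6 = 12

12


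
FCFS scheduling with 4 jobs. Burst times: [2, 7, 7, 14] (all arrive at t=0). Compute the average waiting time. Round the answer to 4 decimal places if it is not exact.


FCFS order (as given): [2, 7, 7, 14]
Waiting times:
  Job 1: wait = 0
  Job 2: wait = 2
  Job 3: wait = 9
  Job 4: wait = 16
Sum of waiting times = 27
Average waiting time = 27/4 = 6.75

6.75


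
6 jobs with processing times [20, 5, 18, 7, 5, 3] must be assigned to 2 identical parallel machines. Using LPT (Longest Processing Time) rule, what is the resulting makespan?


Sort jobs in decreasing order (LPT): [20, 18, 7, 5, 5, 3]
Assign each job to the least loaded machine:
  Machine 1: jobs [20, 5, 5], load = 30
  Machine 2: jobs [18, 7, 3], load = 28
Makespan = max load = 30

30


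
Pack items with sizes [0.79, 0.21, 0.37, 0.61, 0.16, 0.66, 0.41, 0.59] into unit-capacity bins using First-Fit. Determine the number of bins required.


Place items sequentially using First-Fit:
  Item 0.79 -> new Bin 1
  Item 0.21 -> Bin 1 (now 1.0)
  Item 0.37 -> new Bin 2
  Item 0.61 -> Bin 2 (now 0.98)
  Item 0.16 -> new Bin 3
  Item 0.66 -> Bin 3 (now 0.82)
  Item 0.41 -> new Bin 4
  Item 0.59 -> Bin 4 (now 1.0)
Total bins used = 4

4


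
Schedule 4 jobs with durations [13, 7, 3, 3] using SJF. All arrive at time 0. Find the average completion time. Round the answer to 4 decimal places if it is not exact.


SJF order (ascending): [3, 3, 7, 13]
Completion times:
  Job 1: burst=3, C=3
  Job 2: burst=3, C=6
  Job 3: burst=7, C=13
  Job 4: burst=13, C=26
Average completion = 48/4 = 12.0

12.0


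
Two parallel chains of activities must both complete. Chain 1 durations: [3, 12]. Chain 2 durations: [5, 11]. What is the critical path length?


Path A total = 3 + 12 = 15
Path B total = 5 + 11 = 16
Critical path = longest path = max(15, 16) = 16

16


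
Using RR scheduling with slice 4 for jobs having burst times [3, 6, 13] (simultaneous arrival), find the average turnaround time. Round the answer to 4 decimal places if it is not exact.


Time quantum = 4
Execution trace:
  J1 runs 3 units, time = 3
  J2 runs 4 units, time = 7
  J3 runs 4 units, time = 11
  J2 runs 2 units, time = 13
  J3 runs 4 units, time = 17
  J3 runs 4 units, time = 21
  J3 runs 1 units, time = 22
Finish times: [3, 13, 22]
Average turnaround = 38/3 = 12.6667

12.6667


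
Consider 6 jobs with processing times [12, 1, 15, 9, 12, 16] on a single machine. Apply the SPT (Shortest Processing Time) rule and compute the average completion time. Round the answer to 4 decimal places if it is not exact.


Sort jobs by processing time (SPT order): [1, 9, 12, 12, 15, 16]
Compute completion times sequentially:
  Job 1: processing = 1, completes at 1
  Job 2: processing = 9, completes at 10
  Job 3: processing = 12, completes at 22
  Job 4: processing = 12, completes at 34
  Job 5: processing = 15, completes at 49
  Job 6: processing = 16, completes at 65
Sum of completion times = 181
Average completion time = 181/6 = 30.1667

30.1667


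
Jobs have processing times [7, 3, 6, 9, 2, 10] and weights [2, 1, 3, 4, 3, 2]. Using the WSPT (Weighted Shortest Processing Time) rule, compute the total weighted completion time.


Compute p/w ratios and sort ascending (WSPT): [(2, 3), (6, 3), (9, 4), (3, 1), (7, 2), (10, 2)]
Compute weighted completion times:
  Job (p=2,w=3): C=2, w*C=3*2=6
  Job (p=6,w=3): C=8, w*C=3*8=24
  Job (p=9,w=4): C=17, w*C=4*17=68
  Job (p=3,w=1): C=20, w*C=1*20=20
  Job (p=7,w=2): C=27, w*C=2*27=54
  Job (p=10,w=2): C=37, w*C=2*37=74
Total weighted completion time = 246

246


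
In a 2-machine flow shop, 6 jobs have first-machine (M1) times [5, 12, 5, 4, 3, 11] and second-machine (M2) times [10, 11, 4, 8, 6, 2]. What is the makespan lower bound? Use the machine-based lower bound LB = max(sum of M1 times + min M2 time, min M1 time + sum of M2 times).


LB1 = sum(M1 times) + min(M2 times) = 40 + 2 = 42
LB2 = min(M1 times) + sum(M2 times) = 3 + 41 = 44
Lower bound = max(LB1, LB2) = max(42, 44) = 44

44


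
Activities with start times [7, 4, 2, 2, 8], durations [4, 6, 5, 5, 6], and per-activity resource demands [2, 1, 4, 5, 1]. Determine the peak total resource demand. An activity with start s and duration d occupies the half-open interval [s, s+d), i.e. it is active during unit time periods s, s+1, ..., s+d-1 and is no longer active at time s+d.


Each activity i is active on [start_i, start_i + duration_i).
Compute total resource usage per time slot:
  t=0: active resources = [], total = 0
  t=1: active resources = [], total = 0
  t=2: active resources = [4, 5], total = 9
  t=3: active resources = [4, 5], total = 9
  t=4: active resources = [1, 4, 5], total = 10
  t=5: active resources = [1, 4, 5], total = 10
  t=6: active resources = [1, 4, 5], total = 10
  t=7: active resources = [2, 1], total = 3
  t=8: active resources = [2, 1, 1], total = 4
  t=9: active resources = [2, 1, 1], total = 4
  t=10: active resources = [2, 1], total = 3
  t=11: active resources = [1], total = 1
  t=12: active resources = [1], total = 1
  t=13: active resources = [1], total = 1
Peak resource demand = 10

10


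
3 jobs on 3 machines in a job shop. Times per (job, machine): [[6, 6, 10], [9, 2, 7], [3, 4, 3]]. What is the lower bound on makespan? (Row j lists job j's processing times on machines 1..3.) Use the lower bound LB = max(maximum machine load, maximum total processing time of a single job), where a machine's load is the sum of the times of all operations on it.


Machine loads:
  Machine 1: 6 + 9 + 3 = 18
  Machine 2: 6 + 2 + 4 = 12
  Machine 3: 10 + 7 + 3 = 20
Max machine load = 20
Job totals:
  Job 1: 22
  Job 2: 18
  Job 3: 10
Max job total = 22
Lower bound = max(20, 22) = 22

22


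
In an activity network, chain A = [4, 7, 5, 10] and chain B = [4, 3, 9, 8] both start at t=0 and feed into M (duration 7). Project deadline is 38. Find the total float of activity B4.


Forward pass: ES(B4) = sum of predecessors on chain B = 16
EF = ES + duration = 16 + 8 = 24
Backward pass: LF(M) = deadline = 38; LS(M) = 38 - 7 = 31
LF(B4) = LS(M) - sum(successors on chain B) = 31 - 0 = 31
LS = LF - duration = 31 - 8 = 23
Total float = LS - ES = 23 - 16 = 7

7


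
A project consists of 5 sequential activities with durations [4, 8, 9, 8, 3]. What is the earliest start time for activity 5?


Activity 5 starts after activities 1 through 4 complete.
Predecessor durations: [4, 8, 9, 8]
ES = 4 + 8 + 9 + 8 = 29

29


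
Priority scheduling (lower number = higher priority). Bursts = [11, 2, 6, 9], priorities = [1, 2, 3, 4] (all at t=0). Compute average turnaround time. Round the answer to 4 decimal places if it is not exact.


Sort by priority (ascending = highest first):
Order: [(1, 11), (2, 2), (3, 6), (4, 9)]
Completion times:
  Priority 1, burst=11, C=11
  Priority 2, burst=2, C=13
  Priority 3, burst=6, C=19
  Priority 4, burst=9, C=28
Average turnaround = 71/4 = 17.75

17.75


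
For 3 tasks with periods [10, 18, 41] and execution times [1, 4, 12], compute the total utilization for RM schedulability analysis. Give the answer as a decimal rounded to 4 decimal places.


Compute individual utilizations (exact fractions):
  Task 1: C/T = 1/10 (approx. 0.1)
  Task 2: C/T = 4/18 = 2/9 (approx. 0.2222)
  Task 3: C/T = 12/41 (approx. 0.2927)
Total utilization U = 1/10 + 2/9 + 12/41 = 2269/3690
Rounded to 4 decimal places: U = 0.6149
RM (Liu & Layland) bound for 3 tasks = 0.779763; compare with U = 2269/3690 (approx. 0.614905)
U <= bound, so schedulable by RM sufficient condition.

0.6149


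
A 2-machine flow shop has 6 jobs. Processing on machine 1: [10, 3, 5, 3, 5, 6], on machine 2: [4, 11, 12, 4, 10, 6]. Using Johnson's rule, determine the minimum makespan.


Apply Johnson's rule:
  Group 1 (a <= b): [(2, 3, 11), (4, 3, 4), (3, 5, 12), (5, 5, 10), (6, 6, 6)]
  Group 2 (a > b): [(1, 10, 4)]
Optimal job order: [2, 4, 3, 5, 6, 1]
Schedule:
  Job 2: M1 done at 3, M2 done at 14
  Job 4: M1 done at 6, M2 done at 18
  Job 3: M1 done at 11, M2 done at 30
  Job 5: M1 done at 16, M2 done at 40
  Job 6: M1 done at 22, M2 done at 46
  Job 1: M1 done at 32, M2 done at 50
Makespan = 50

50


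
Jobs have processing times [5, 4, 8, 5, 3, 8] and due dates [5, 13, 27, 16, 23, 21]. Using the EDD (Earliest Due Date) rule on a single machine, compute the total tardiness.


Sort by due date (EDD order): [(5, 5), (4, 13), (5, 16), (8, 21), (3, 23), (8, 27)]
Compute completion times and tardiness:
  Job 1: p=5, d=5, C=5, tardiness=max(0,5-5)=0
  Job 2: p=4, d=13, C=9, tardiness=max(0,9-13)=0
  Job 3: p=5, d=16, C=14, tardiness=max(0,14-16)=0
  Job 4: p=8, d=21, C=22, tardiness=max(0,22-21)=1
  Job 5: p=3, d=23, C=25, tardiness=max(0,25-23)=2
  Job 6: p=8, d=27, C=33, tardiness=max(0,33-27)=6
Total tardiness = 9

9


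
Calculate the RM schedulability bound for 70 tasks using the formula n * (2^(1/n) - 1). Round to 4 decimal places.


Compute 2^(1/70) = 1.0099512906
Subtract 1: 1.0099512906 - 1 = 0.0099512906
Multiply by n: 70 * 0.0099512906 = 0.6965903420
Round to 4 dp: 0.6966

0.6966


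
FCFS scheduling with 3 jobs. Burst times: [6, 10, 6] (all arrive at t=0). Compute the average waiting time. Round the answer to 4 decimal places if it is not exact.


FCFS order (as given): [6, 10, 6]
Waiting times:
  Job 1: wait = 0
  Job 2: wait = 6
  Job 3: wait = 16
Sum of waiting times = 22
Average waiting time = 22/3 = 7.3333

7.3333


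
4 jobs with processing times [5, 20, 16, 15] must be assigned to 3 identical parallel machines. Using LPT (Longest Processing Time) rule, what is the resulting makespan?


Sort jobs in decreasing order (LPT): [20, 16, 15, 5]
Assign each job to the least loaded machine:
  Machine 1: jobs [20], load = 20
  Machine 2: jobs [16], load = 16
  Machine 3: jobs [15, 5], load = 20
Makespan = max load = 20

20


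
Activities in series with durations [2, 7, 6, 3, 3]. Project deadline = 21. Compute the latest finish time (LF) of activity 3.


LF(activity 3) = deadline - sum of successor durations
Successors: activities 4 through 5 with durations [3, 3]
Sum of successor durations = 6
LF = 21 - 6 = 15

15


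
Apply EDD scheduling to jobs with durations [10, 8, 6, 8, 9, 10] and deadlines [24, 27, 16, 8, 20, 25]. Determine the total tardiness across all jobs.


Sort by due date (EDD order): [(8, 8), (6, 16), (9, 20), (10, 24), (10, 25), (8, 27)]
Compute completion times and tardiness:
  Job 1: p=8, d=8, C=8, tardiness=max(0,8-8)=0
  Job 2: p=6, d=16, C=14, tardiness=max(0,14-16)=0
  Job 3: p=9, d=20, C=23, tardiness=max(0,23-20)=3
  Job 4: p=10, d=24, C=33, tardiness=max(0,33-24)=9
  Job 5: p=10, d=25, C=43, tardiness=max(0,43-25)=18
  Job 6: p=8, d=27, C=51, tardiness=max(0,51-27)=24
Total tardiness = 54

54


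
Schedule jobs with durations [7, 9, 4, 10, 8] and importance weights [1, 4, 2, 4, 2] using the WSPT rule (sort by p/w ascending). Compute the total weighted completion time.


Compute p/w ratios and sort ascending (WSPT): [(4, 2), (9, 4), (10, 4), (8, 2), (7, 1)]
Compute weighted completion times:
  Job (p=4,w=2): C=4, w*C=2*4=8
  Job (p=9,w=4): C=13, w*C=4*13=52
  Job (p=10,w=4): C=23, w*C=4*23=92
  Job (p=8,w=2): C=31, w*C=2*31=62
  Job (p=7,w=1): C=38, w*C=1*38=38
Total weighted completion time = 252

252


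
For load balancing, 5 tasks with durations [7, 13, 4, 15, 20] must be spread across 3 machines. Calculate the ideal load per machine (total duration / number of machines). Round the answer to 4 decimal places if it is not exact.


Total processing time = 7 + 13 + 4 + 15 + 20 = 59
Number of machines = 3
Ideal balanced load = 59 / 3 = 19.6667

19.6667


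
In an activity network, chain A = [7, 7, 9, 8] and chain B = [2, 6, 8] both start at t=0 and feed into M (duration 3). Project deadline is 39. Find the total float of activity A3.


Forward pass: ES(A3) = sum of predecessors on chain A = 14
EF = ES + duration = 14 + 9 = 23
Backward pass: LF(M) = deadline = 39; LS(M) = 39 - 3 = 36
LF(A3) = LS(M) - sum(successors on chain A) = 36 - 8 = 28
LS = LF - duration = 28 - 9 = 19
Total float = LS - ES = 19 - 14 = 5

5


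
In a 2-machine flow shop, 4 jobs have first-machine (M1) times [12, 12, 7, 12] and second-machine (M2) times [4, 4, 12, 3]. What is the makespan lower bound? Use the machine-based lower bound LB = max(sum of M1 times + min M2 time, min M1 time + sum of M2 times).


LB1 = sum(M1 times) + min(M2 times) = 43 + 3 = 46
LB2 = min(M1 times) + sum(M2 times) = 7 + 23 = 30
Lower bound = max(LB1, LB2) = max(46, 30) = 46

46


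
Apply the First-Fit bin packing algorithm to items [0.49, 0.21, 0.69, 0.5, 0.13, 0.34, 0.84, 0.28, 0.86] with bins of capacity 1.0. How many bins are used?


Place items sequentially using First-Fit:
  Item 0.49 -> new Bin 1
  Item 0.21 -> Bin 1 (now 0.7)
  Item 0.69 -> new Bin 2
  Item 0.5 -> new Bin 3
  Item 0.13 -> Bin 1 (now 0.83)
  Item 0.34 -> Bin 3 (now 0.84)
  Item 0.84 -> new Bin 4
  Item 0.28 -> Bin 2 (now 0.97)
  Item 0.86 -> new Bin 5
Total bins used = 5

5


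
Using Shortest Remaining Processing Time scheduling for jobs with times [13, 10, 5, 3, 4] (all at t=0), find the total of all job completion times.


Since all jobs arrive at t=0, SRPT equals SPT ordering.
SPT order: [3, 4, 5, 10, 13]
Completion times:
  Job 1: p=3, C=3
  Job 2: p=4, C=7
  Job 3: p=5, C=12
  Job 4: p=10, C=22
  Job 5: p=13, C=35
Total completion time = 3 + 7 + 12 + 22 + 35 = 79

79


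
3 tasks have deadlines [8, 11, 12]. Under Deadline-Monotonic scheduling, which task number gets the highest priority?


Sort tasks by relative deadline (ascending):
  Task 1: deadline = 8
  Task 2: deadline = 11
  Task 3: deadline = 12
Priority order (highest first): [1, 2, 3]
Highest priority task = 1

1


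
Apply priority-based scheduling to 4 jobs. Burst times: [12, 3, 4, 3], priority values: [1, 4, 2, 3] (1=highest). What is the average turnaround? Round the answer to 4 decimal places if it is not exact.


Sort by priority (ascending = highest first):
Order: [(1, 12), (2, 4), (3, 3), (4, 3)]
Completion times:
  Priority 1, burst=12, C=12
  Priority 2, burst=4, C=16
  Priority 3, burst=3, C=19
  Priority 4, burst=3, C=22
Average turnaround = 69/4 = 17.25

17.25


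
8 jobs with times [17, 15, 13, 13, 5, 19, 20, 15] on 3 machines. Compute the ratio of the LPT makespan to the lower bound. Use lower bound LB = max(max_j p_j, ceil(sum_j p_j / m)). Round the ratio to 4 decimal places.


LPT order: [20, 19, 17, 15, 15, 13, 13, 5]
Machine loads after assignment: [38, 34, 45]
LPT makespan = 45
Lower bound = max(max_job, ceil(total/3)) = max(20, 39) = 39
Ratio = 45 / 39 = 1.1538

1.1538


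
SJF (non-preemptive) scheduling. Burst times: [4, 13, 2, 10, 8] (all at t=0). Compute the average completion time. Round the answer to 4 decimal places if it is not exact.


SJF order (ascending): [2, 4, 8, 10, 13]
Completion times:
  Job 1: burst=2, C=2
  Job 2: burst=4, C=6
  Job 3: burst=8, C=14
  Job 4: burst=10, C=24
  Job 5: burst=13, C=37
Average completion = 83/5 = 16.6

16.6


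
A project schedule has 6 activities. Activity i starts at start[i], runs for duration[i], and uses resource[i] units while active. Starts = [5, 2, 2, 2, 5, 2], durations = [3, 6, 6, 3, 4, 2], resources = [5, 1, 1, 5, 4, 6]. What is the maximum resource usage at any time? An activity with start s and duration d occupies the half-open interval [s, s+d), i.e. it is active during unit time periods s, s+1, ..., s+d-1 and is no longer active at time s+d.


Each activity i is active on [start_i, start_i + duration_i).
Compute total resource usage per time slot:
  t=0: active resources = [], total = 0
  t=1: active resources = [], total = 0
  t=2: active resources = [1, 1, 5, 6], total = 13
  t=3: active resources = [1, 1, 5, 6], total = 13
  t=4: active resources = [1, 1, 5], total = 7
  t=5: active resources = [5, 1, 1, 4], total = 11
  t=6: active resources = [5, 1, 1, 4], total = 11
  t=7: active resources = [5, 1, 1, 4], total = 11
  t=8: active resources = [4], total = 4
Peak resource demand = 13

13


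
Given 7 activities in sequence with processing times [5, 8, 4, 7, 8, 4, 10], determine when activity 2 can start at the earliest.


Activity 2 starts after activities 1 through 1 complete.
Predecessor durations: [5]
ES = 5 = 5

5


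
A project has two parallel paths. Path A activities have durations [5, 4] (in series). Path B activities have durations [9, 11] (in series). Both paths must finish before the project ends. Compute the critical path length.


Path A total = 5 + 4 = 9
Path B total = 9 + 11 = 20
Critical path = longest path = max(9, 20) = 20

20


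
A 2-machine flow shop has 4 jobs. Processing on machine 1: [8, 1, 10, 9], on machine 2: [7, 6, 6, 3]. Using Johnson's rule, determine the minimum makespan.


Apply Johnson's rule:
  Group 1 (a <= b): [(2, 1, 6)]
  Group 2 (a > b): [(1, 8, 7), (3, 10, 6), (4, 9, 3)]
Optimal job order: [2, 1, 3, 4]
Schedule:
  Job 2: M1 done at 1, M2 done at 7
  Job 1: M1 done at 9, M2 done at 16
  Job 3: M1 done at 19, M2 done at 25
  Job 4: M1 done at 28, M2 done at 31
Makespan = 31

31


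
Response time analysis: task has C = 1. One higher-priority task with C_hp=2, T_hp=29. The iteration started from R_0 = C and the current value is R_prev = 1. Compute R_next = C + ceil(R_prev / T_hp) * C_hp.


R_next = C + ceil(R_prev / T_hp) * C_hp
ceil(1 / 29) = ceil(0.0345) = 1
Interference = 1 * 2 = 2
R_next = 1 + 2 = 3

3


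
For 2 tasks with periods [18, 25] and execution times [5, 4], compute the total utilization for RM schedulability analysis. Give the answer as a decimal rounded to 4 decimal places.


Compute individual utilizations (exact fractions):
  Task 1: C/T = 5/18 (approx. 0.2778)
  Task 2: C/T = 4/25 (approx. 0.16)
Total utilization U = 5/18 + 4/25 = 197/450
Rounded to 4 decimal places: U = 0.4378
RM (Liu & Layland) bound for 2 tasks = 0.828427; compare with U = 197/450 (approx. 0.437778)
U <= bound, so schedulable by RM sufficient condition.

0.4378


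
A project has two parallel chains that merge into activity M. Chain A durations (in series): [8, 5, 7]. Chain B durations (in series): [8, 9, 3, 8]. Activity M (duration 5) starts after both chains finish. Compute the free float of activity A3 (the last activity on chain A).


ES(A3) = sum of predecessors on chain A = 13
EF(A3) = ES + duration = 13 + 7 = 20
Successor of A3 is M. ES(M) = max(sum(A), sum(B)) = max(20, 28) = 28
Free float = ES(successor) - EF(current) = 28 - 20 = 8

8


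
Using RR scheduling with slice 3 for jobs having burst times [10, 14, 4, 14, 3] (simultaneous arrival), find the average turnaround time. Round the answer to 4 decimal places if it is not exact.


Time quantum = 3
Execution trace:
  J1 runs 3 units, time = 3
  J2 runs 3 units, time = 6
  J3 runs 3 units, time = 9
  J4 runs 3 units, time = 12
  J5 runs 3 units, time = 15
  J1 runs 3 units, time = 18
  J2 runs 3 units, time = 21
  J3 runs 1 units, time = 22
  J4 runs 3 units, time = 25
  J1 runs 3 units, time = 28
  J2 runs 3 units, time = 31
  J4 runs 3 units, time = 34
  J1 runs 1 units, time = 35
  J2 runs 3 units, time = 38
  J4 runs 3 units, time = 41
  J2 runs 2 units, time = 43
  J4 runs 2 units, time = 45
Finish times: [35, 43, 22, 45, 15]
Average turnaround = 160/5 = 32.0

32.0


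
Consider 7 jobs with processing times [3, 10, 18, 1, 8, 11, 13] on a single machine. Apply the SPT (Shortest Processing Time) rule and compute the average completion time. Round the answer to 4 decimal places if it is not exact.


Sort jobs by processing time (SPT order): [1, 3, 8, 10, 11, 13, 18]
Compute completion times sequentially:
  Job 1: processing = 1, completes at 1
  Job 2: processing = 3, completes at 4
  Job 3: processing = 8, completes at 12
  Job 4: processing = 10, completes at 22
  Job 5: processing = 11, completes at 33
  Job 6: processing = 13, completes at 46
  Job 7: processing = 18, completes at 64
Sum of completion times = 182
Average completion time = 182/7 = 26.0

26.0


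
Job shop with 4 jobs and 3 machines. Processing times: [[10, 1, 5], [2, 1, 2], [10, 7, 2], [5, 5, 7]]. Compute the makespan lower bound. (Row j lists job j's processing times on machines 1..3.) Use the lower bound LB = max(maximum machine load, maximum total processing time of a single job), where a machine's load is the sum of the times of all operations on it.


Machine loads:
  Machine 1: 10 + 2 + 10 + 5 = 27
  Machine 2: 1 + 1 + 7 + 5 = 14
  Machine 3: 5 + 2 + 2 + 7 = 16
Max machine load = 27
Job totals:
  Job 1: 16
  Job 2: 5
  Job 3: 19
  Job 4: 17
Max job total = 19
Lower bound = max(27, 19) = 27

27


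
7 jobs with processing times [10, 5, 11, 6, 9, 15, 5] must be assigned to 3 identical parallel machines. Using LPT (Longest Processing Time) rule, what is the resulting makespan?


Sort jobs in decreasing order (LPT): [15, 11, 10, 9, 6, 5, 5]
Assign each job to the least loaded machine:
  Machine 1: jobs [15, 5], load = 20
  Machine 2: jobs [11, 6, 5], load = 22
  Machine 3: jobs [10, 9], load = 19
Makespan = max load = 22

22


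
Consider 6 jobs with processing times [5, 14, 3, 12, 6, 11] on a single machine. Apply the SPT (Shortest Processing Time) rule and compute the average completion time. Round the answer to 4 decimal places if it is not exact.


Sort jobs by processing time (SPT order): [3, 5, 6, 11, 12, 14]
Compute completion times sequentially:
  Job 1: processing = 3, completes at 3
  Job 2: processing = 5, completes at 8
  Job 3: processing = 6, completes at 14
  Job 4: processing = 11, completes at 25
  Job 5: processing = 12, completes at 37
  Job 6: processing = 14, completes at 51
Sum of completion times = 138
Average completion time = 138/6 = 23.0

23.0


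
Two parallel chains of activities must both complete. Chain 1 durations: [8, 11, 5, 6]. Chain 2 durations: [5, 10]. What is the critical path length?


Path A total = 8 + 11 + 5 + 6 = 30
Path B total = 5 + 10 = 15
Critical path = longest path = max(30, 15) = 30

30


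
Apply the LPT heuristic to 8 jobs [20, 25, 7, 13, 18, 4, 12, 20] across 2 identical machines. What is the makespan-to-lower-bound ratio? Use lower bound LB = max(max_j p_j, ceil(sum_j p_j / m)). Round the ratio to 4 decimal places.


LPT order: [25, 20, 20, 18, 13, 12, 7, 4]
Machine loads after assignment: [59, 60]
LPT makespan = 60
Lower bound = max(max_job, ceil(total/2)) = max(25, 60) = 60
Ratio = 60 / 60 = 1.0

1.0


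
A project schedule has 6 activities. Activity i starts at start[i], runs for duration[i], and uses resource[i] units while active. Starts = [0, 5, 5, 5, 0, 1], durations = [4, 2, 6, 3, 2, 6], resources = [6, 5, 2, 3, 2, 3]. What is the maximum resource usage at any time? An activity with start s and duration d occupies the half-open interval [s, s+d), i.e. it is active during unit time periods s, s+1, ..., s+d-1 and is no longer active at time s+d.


Each activity i is active on [start_i, start_i + duration_i).
Compute total resource usage per time slot:
  t=0: active resources = [6, 2], total = 8
  t=1: active resources = [6, 2, 3], total = 11
  t=2: active resources = [6, 3], total = 9
  t=3: active resources = [6, 3], total = 9
  t=4: active resources = [3], total = 3
  t=5: active resources = [5, 2, 3, 3], total = 13
  t=6: active resources = [5, 2, 3, 3], total = 13
  t=7: active resources = [2, 3], total = 5
  t=8: active resources = [2], total = 2
  t=9: active resources = [2], total = 2
  t=10: active resources = [2], total = 2
Peak resource demand = 13

13


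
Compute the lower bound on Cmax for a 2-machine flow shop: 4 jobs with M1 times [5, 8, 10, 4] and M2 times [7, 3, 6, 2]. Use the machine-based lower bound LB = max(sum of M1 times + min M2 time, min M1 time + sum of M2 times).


LB1 = sum(M1 times) + min(M2 times) = 27 + 2 = 29
LB2 = min(M1 times) + sum(M2 times) = 4 + 18 = 22
Lower bound = max(LB1, LB2) = max(29, 22) = 29

29


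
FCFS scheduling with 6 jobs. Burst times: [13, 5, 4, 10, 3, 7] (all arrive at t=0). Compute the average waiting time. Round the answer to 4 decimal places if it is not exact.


FCFS order (as given): [13, 5, 4, 10, 3, 7]
Waiting times:
  Job 1: wait = 0
  Job 2: wait = 13
  Job 3: wait = 18
  Job 4: wait = 22
  Job 5: wait = 32
  Job 6: wait = 35
Sum of waiting times = 120
Average waiting time = 120/6 = 20.0

20.0


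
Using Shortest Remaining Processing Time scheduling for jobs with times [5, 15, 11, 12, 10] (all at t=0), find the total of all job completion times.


Since all jobs arrive at t=0, SRPT equals SPT ordering.
SPT order: [5, 10, 11, 12, 15]
Completion times:
  Job 1: p=5, C=5
  Job 2: p=10, C=15
  Job 3: p=11, C=26
  Job 4: p=12, C=38
  Job 5: p=15, C=53
Total completion time = 5 + 15 + 26 + 38 + 53 = 137

137


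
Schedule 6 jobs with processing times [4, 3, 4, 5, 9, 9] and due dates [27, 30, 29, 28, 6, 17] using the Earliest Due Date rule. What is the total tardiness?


Sort by due date (EDD order): [(9, 6), (9, 17), (4, 27), (5, 28), (4, 29), (3, 30)]
Compute completion times and tardiness:
  Job 1: p=9, d=6, C=9, tardiness=max(0,9-6)=3
  Job 2: p=9, d=17, C=18, tardiness=max(0,18-17)=1
  Job 3: p=4, d=27, C=22, tardiness=max(0,22-27)=0
  Job 4: p=5, d=28, C=27, tardiness=max(0,27-28)=0
  Job 5: p=4, d=29, C=31, tardiness=max(0,31-29)=2
  Job 6: p=3, d=30, C=34, tardiness=max(0,34-30)=4
Total tardiness = 10

10


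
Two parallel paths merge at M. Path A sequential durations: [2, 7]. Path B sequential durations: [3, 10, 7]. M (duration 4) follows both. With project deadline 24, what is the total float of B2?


Forward pass: ES(B2) = sum of predecessors on chain B = 3
EF = ES + duration = 3 + 10 = 13
Backward pass: LF(M) = deadline = 24; LS(M) = 24 - 4 = 20
LF(B2) = LS(M) - sum(successors on chain B) = 20 - 7 = 13
LS = LF - duration = 13 - 10 = 3
Total float = LS - ES = 3 - 3 = 0

0


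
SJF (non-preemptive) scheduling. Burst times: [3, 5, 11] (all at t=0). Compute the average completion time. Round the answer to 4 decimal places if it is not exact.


SJF order (ascending): [3, 5, 11]
Completion times:
  Job 1: burst=3, C=3
  Job 2: burst=5, C=8
  Job 3: burst=11, C=19
Average completion = 30/3 = 10.0

10.0


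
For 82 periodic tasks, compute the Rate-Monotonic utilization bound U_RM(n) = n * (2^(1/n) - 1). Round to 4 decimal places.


Compute 2^(1/82) = 1.0084888420
Subtract 1: 1.0084888420 - 1 = 0.0084888420
Multiply by n: 82 * 0.0084888420 = 0.6960850440
Round to 4 dp: 0.6961

0.6961


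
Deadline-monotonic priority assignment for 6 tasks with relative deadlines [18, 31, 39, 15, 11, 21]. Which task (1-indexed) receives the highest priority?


Sort tasks by relative deadline (ascending):
  Task 5: deadline = 11
  Task 4: deadline = 15
  Task 1: deadline = 18
  Task 6: deadline = 21
  Task 2: deadline = 31
  Task 3: deadline = 39
Priority order (highest first): [5, 4, 1, 6, 2, 3]
Highest priority task = 5

5


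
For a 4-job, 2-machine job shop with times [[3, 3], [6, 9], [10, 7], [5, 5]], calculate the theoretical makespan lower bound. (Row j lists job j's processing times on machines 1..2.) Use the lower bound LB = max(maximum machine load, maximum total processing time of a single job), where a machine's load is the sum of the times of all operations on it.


Machine loads:
  Machine 1: 3 + 6 + 10 + 5 = 24
  Machine 2: 3 + 9 + 7 + 5 = 24
Max machine load = 24
Job totals:
  Job 1: 6
  Job 2: 15
  Job 3: 17
  Job 4: 10
Max job total = 17
Lower bound = max(24, 17) = 24

24
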